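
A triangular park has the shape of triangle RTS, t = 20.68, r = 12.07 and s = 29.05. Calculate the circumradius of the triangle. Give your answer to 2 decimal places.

17.28

By the law of cosines, cos R = (t² + s² − r²) / (2·t·s) ≈ 0.93706, so ∠R ≈ 20.44°.
Circumradius = r/(2 sin R) ≈ 17.283.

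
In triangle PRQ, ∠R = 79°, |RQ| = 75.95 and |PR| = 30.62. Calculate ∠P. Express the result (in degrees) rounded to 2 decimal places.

77.79

By the law of cosines, |QP|² = |PR|² + |RQ|² − 2·|PR|·|RQ|·cos R = 5818.5, so |QP| ≈ 76.279.
Law of cosines again: cos P = (|QP|² + |PR|² − |RQ|²)/(2·|QP|·|PR|) ≈ 0.21143, so ∠P ≈ 77.79°.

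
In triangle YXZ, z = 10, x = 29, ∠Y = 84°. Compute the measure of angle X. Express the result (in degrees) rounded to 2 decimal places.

By the law of cosines, y² = x² + z² − 2·x·z·cos Y = 880.37, so y ≈ 29.671.
Law of cosines again: cos X = (z² + y² − x²)/(2·z·y) ≈ 0.23486, so ∠X ≈ 76.42°.

76.42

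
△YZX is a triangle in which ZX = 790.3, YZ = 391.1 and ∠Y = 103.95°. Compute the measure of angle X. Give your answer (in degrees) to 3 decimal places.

28.704

Law of sines: sin X = YZ·sin Y/ZX ≈ 0.48028.
Since ZX ≥ YZ, only the acute value applies: ∠X ≈ 28.70°.
Then ∠Z = 180° − ∠Y − ∠X ≈ 47.35°.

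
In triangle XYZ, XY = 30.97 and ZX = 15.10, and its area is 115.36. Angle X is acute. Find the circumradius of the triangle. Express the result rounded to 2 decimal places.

19.59

From area = ½·ZX·XY·sin X, we get sin X = 2·area/(ZX·XY) ≈ 0.49336.
Taking the acute solution, ∠X ≈ 29.56°.
Law of cosines then gives YZ ≈ 19.329.
Circumradius = YZ/(2 sin X) ≈ 19.589.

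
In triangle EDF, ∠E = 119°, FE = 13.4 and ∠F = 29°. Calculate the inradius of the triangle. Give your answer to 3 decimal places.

The third angle is ∠D = 180° − ∠F − ∠E = 32.00°.
Law of sines: DF = FE·sin E/sin D ≈ 22.116.
Law of sines: ED = FE·sin F/sin D ≈ 12.259.
Area = ½·FE·DF·sin F ≈ 71.839.
Semiperimeter s = (22.116+13.4+12.259)/2 = 23.888.
Inradius = area/s = 71.839/23.888 ≈ 3.0073.

r ≈ 3.007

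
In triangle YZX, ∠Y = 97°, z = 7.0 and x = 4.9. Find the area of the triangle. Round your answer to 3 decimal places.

Area = ½·z·x·sin Y ≈ 17.022.

17.022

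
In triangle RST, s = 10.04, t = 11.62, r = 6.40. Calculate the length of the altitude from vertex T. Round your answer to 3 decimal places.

Semiperimeter p = (6.4 + 10.04 + 11.62)/2 = 14.03.
Heron's formula: area = √(14.03·7.63·3.99·2.41) ≈ 32.084.
The altitude from T has length 2·area/t ≈ 5.5222.

5.522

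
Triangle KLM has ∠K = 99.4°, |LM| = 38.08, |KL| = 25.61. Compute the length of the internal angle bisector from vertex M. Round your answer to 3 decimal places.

t_M ≈ 27.743

Law of sines: sin M = |KL|·sin K/|LM| ≈ 0.66350.
Since |LM| ≥ |KL|, only the acute value applies: ∠M ≈ 41.57°.
Then ∠L = 180° − ∠K − ∠M ≈ 39.03°.
Law of sines gives |MK| = |LM|·sin L/sin K ≈ 24.308.
The bisector from M has length 2·|LM|·|MK|·cos(∠M/2)/(|LM|+|MK|) ≈ 27.743.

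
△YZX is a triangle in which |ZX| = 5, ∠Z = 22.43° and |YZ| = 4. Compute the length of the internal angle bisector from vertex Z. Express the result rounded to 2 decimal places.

By the law of cosines, |XY|² = |YZ|² + |ZX|² − 2·|YZ|·|ZX|·cos Z = 4.0261, so |XY| ≈ 2.0065.
The bisector from Z has length 2·|YZ|·|ZX|·cos(∠Z/2)/(|YZ|+|ZX|) ≈ 4.3596.

4.36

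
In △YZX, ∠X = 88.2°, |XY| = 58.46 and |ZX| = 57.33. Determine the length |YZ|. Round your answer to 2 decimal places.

By the law of cosines, |YZ|² = |ZX|² + |XY|² − 2·|ZX|·|XY|·cos X = 6493.8, so |YZ| ≈ 80.584.

80.58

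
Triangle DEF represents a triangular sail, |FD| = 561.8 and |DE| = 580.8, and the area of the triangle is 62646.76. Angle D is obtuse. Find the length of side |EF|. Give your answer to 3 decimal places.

From area = ½·|FD|·|DE|·sin D, we get sin D = 2·area/(|FD|·|DE|) ≈ 0.38399.
Taking the obtuse solution, ∠D ≈ 2.7475 rad.
Law of cosines then gives |EF| ≈ 1120.5.

1120.493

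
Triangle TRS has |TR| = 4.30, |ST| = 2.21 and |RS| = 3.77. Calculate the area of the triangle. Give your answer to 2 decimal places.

Semiperimeter s = (3.77 + 2.21 + 4.3)/2 = 5.14.
Heron's formula: area = √(5.14·1.37·2.93·0.84) ≈ 4.1631.

area ≈ 4.16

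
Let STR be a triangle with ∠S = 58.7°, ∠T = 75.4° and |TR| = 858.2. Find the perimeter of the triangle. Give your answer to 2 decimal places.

The third angle is ∠R = 180° − ∠S − ∠T = 45.90°.
Law of sines: |RS| = |TR|·sin T/sin S ≈ 971.95.
Law of sines: |ST| = |TR|·sin R/sin S ≈ 721.27.
Semiperimeter s = (858.2+971.95+721.27)/2 = 1275.7.
Perimeter = 858.2 + 971.95 + 721.27 = 2551.4.

2551.42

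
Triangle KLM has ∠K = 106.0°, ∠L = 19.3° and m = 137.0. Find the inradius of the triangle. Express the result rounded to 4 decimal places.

r ≈ 20.6490

The third angle is ∠M = 180° − ∠K − ∠L = 54.70°.
Law of sines: k = m·sin K/sin M ≈ 161.36.
Law of sines: l = m·sin L/sin M ≈ 55.481.
Area = ½·m·k·sin L ≈ 3653.3.
Semiperimeter s = (161.36+55.481+137)/2 = 176.92.
Inradius = area/s = 3653.3/176.92 ≈ 20.649.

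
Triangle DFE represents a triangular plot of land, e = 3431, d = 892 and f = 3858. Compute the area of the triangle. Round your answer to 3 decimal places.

area ≈ 1416381.529

Semiperimeter s = (892 + 3858 + 3431)/2 = 4090.5.
Heron's formula: area = √(4090.5·3198.5·232.5·659.5) ≈ 1.4164e+06.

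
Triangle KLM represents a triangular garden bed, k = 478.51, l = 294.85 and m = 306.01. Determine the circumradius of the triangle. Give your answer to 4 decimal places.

By the law of cosines, cos K = (l² + m² − k²) / (2·l·m) ≈ -0.26817, so ∠K ≈ 105.56°.
Circumradius = k/(2 sin K) ≈ 248.35.

R ≈ 248.3520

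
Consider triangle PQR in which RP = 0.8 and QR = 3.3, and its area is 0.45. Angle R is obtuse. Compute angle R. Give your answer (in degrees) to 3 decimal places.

From area = ½·QR·RP·sin R, we get sin R = 2·area/(QR·RP) ≈ 0.34091.
Taking the obtuse solution, ∠R ≈ 160.07°.

160.068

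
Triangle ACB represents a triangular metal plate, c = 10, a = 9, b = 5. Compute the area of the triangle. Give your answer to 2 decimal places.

Semiperimeter s = (9 + 10 + 5)/2 = 12.
Heron's formula: area = √(12·3·2·7) ≈ 22.45.

22.45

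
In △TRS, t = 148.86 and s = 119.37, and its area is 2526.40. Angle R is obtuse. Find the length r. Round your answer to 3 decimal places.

From area = ½·s·t·sin R, we get sin R = 2·area/(s·t) ≈ 0.28435.
Taking the obtuse solution, ∠R ≈ 163.48°.
Law of cosines then gives r ≈ 265.48.

265.481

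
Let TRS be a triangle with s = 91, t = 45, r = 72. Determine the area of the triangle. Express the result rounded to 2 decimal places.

Semiperimeter p = (45 + 72 + 91)/2 = 104.
Heron's formula: area = √(104·59·32·13) ≈ 1597.7.

1597.68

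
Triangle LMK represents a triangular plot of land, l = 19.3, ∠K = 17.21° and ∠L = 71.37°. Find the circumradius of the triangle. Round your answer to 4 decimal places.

R ≈ 10.1836

The third angle is ∠M = 180° − ∠K − ∠L = 91.42°.
Law of sines: m = l·sin M/sin L ≈ 20.361.
Law of sines: k = l·sin K/sin L ≈ 6.0261.
Circumradius = l/(2 sin L) ≈ 10.184.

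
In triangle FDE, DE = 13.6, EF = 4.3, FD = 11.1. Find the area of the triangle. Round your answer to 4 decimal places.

21.2738

Semiperimeter s = (13.6 + 4.3 + 11.1)/2 = 14.5.
Heron's formula: area = √(14.5·0.9·10.2·3.4) ≈ 21.274.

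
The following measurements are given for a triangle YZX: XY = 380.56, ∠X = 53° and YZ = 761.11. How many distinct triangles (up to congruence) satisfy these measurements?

XY·sin X = 380.56·sin(53°) ≈ 303.9.
Since YZ ≥ XY, exactly one triangle exists.

1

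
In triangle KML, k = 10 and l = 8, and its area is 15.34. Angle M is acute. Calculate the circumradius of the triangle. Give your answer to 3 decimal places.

From area = ½·l·k·sin M, we get sin M = 2·area/(l·k) ≈ 0.38350.
Taking the acute solution, ∠M ≈ 22.55°.
Law of cosines then gives m ≈ 4.0291.
Circumradius = m/(2 sin M) ≈ 5.253.

R ≈ 5.253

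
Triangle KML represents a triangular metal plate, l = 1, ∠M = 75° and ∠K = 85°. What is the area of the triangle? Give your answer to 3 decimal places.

The third angle is ∠L = 180° − ∠K − ∠M = 20.00°.
Law of sines: k = l·sin K/sin L ≈ 2.9127.
Law of sines: m = l·sin M/sin L ≈ 2.8242.
Area = ½·l·k·sin M ≈ 1.4067.

1.407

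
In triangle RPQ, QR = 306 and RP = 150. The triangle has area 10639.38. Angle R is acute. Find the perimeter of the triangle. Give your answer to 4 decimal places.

perimeter ≈ 642.5385

From area = ½·QR·RP·sin R, we get sin R = 2·area/(QR·RP) ≈ 0.46359.
Taking the acute solution, ∠R ≈ 27.62°.
Law of cosines then gives PQ ≈ 186.54.
Perimeter = 186.54 + 306 + 150 = 642.54.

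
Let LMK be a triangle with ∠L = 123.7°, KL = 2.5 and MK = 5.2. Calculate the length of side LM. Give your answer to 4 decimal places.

3.3788

Law of sines: sin M = KL·sin L/MK ≈ 0.39998.
Since MK ≥ KL, only the acute value applies: ∠M ≈ 23.58°.
Then ∠K = 180° − ∠L − ∠M ≈ 32.72°.
Law of sines gives LM = MK·sin K/sin L ≈ 3.3788.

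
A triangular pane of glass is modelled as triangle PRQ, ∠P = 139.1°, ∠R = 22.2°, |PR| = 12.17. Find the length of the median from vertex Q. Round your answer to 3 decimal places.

m_Q ≈ 19.356

The third angle is ∠Q = 180° − ∠P − ∠R = 18.70°.
Law of sines: |RQ| = |PR|·sin P/sin Q ≈ 24.853.
Law of sines: |QP| = |PR|·sin R/sin Q ≈ 14.342.
Median from Q: ½√(2·|RQ|² + 2·|QP|² − |PR|²) ≈ 19.356.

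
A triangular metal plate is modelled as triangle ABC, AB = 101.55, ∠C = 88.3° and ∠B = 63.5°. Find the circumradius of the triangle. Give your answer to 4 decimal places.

The third angle is ∠A = 180° − ∠B − ∠C = 28.20°.
Law of sines: BC = AB·sin A/sin C ≈ 48.009.
Law of sines: CA = AB·sin B/sin C ≈ 90.921.
Circumradius = AB/(2 sin C) ≈ 50.797.

R ≈ 50.7974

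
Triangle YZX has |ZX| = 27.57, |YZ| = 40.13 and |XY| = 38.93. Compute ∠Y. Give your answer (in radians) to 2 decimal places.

0.71

By the law of cosines, cos Y = (|XY|² + |YZ|² − |ZX|²) / (2·|XY|·|YZ|) ≈ 0.75719, so ∠Y ≈ 0.7118 rad.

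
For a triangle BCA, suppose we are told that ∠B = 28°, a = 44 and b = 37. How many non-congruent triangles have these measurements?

2

a·sin B = 44·sin(28°) ≈ 20.66.
Since a sin B < b < a (20.66 < 37 < 44), two triangles exist.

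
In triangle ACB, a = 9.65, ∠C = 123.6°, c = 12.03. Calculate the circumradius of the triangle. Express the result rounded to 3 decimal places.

7.222

Law of sines: sin A = a·sin C/c ≈ 0.66814.
Since c ≥ a, only the acute value applies: ∠A ≈ 41.92°.
Then ∠B = 180° − ∠C − ∠A ≈ 14.48°.
Law of sines gives b = c·sin B/sin C ≈ 3.6106.
Circumradius = c/(2 sin C) ≈ 7.2216.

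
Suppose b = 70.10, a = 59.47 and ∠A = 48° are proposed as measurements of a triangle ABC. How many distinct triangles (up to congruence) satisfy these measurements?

2

b·sin A = 70.10·sin(48°) ≈ 52.09.
Since b sin A < a < b (52.09 < 59.47 < 70.10), two triangles exist.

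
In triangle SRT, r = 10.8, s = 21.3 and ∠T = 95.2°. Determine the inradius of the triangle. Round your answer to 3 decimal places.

By the law of cosines, t² = s² + r² − 2·s·r·cos T = 612.03, so t ≈ 24.739.
Area = ½·s·r·sin T ≈ 114.55.
Semiperimeter p = (21.3+10.8+24.739)/2 = 28.42.
Inradius = area/p = 114.55/28.42 ≈ 4.0305.

4.031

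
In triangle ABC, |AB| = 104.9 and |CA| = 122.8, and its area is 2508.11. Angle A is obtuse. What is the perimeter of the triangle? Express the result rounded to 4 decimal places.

From area = ½·|CA|·|AB|·sin A, we get sin A = 2·area/(|CA|·|AB|) ≈ 0.38941.
Taking the obtuse solution, ∠A ≈ 157.08°.
Law of cosines then gives |BC| ≈ 223.19.
Perimeter = 223.19 + 122.8 + 104.9 = 450.89.

perimeter ≈ 450.8898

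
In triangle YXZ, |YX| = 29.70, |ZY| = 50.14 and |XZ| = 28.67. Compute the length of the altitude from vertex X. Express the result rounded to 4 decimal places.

14.9387

Semiperimeter s = (28.67 + 50.14 + 29.7)/2 = 54.255.
Heron's formula: area = √(54.255·25.585·4.115·24.555) ≈ 374.51.
The altitude from X has length 2·area/|ZY| ≈ 14.939.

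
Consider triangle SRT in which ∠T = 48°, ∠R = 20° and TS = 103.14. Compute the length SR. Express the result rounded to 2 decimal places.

224.10

The third angle is ∠S = 180° − ∠R − ∠T = 112.00°.
Law of sines: SR = TS·sin T/sin R ≈ 224.1.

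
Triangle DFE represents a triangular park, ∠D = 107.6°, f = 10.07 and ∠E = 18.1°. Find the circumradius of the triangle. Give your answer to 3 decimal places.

R ≈ 6.200

The third angle is ∠F = 180° − ∠E − ∠D = 54.30°.
Law of sines: d = f·sin D/sin F ≈ 11.82.
Law of sines: e = f·sin E/sin F ≈ 3.8525.
Circumradius = f/(2 sin F) ≈ 6.2001.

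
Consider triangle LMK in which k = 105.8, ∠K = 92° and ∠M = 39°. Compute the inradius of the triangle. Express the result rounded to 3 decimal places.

21.083

The third angle is ∠L = 180° − ∠M − ∠K = 49.00°.
Law of sines: l = k·sin L/sin K ≈ 79.897.
Law of sines: m = k·sin M/sin K ≈ 66.623.
Area = ½·k·l·sin M ≈ 2659.9.
Semiperimeter s = (79.897+66.623+105.8)/2 = 126.16.
Inradius = area/s = 2659.9/126.16 ≈ 21.083.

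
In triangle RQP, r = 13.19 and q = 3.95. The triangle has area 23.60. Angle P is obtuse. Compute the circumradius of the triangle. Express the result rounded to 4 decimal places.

8.4372

From area = ½·r·q·sin P, we get sin P = 2·area/(r·q) ≈ 0.90594.
Taking the obtuse solution, ∠P ≈ 115.05°.
Law of cosines then gives p ≈ 15.287.
Circumradius = p/(2 sin P) ≈ 8.4372.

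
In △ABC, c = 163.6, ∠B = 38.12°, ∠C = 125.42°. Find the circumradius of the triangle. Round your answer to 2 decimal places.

The third angle is ∠A = 180° − ∠B − ∠C = 16.46°.
Law of sines: a = c·sin A/sin C ≈ 56.883.
Law of sines: b = c·sin B/sin C ≈ 123.93.
Circumradius = c/(2 sin C) ≈ 100.38.

R ≈ 100.38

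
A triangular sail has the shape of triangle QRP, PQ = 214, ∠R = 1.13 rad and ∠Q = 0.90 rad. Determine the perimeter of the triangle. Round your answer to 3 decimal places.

The third angle is ∠P = π − ∠Q − ∠R = 1.112 rad.
Law of sines: RP = PQ·sin Q/sin R ≈ 185.35.
Law of sines: QR = PQ·sin P/sin R ≈ 212.11.
Semiperimeter s = (185.35+214+212.11)/2 = 305.73.
Perimeter = 185.35 + 214 + 212.11 = 611.45.

perimeter ≈ 611.455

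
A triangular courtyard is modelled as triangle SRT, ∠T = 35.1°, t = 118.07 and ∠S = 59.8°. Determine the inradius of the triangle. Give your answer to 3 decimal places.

The third angle is ∠R = 180° − ∠T − ∠S = 85.10°.
Law of sines: s = t·sin S/sin T ≈ 177.47.
Law of sines: r = t·sin R/sin T ≈ 204.59.
Area = ½·t·s·sin R ≈ 10439.
Semiperimeter p = (177.47+204.59+118.07)/2 = 250.06.
Inradius = area/p = 10439/250.06 ≈ 41.744.

41.744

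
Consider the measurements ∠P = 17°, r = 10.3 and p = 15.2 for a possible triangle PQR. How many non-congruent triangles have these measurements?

1

r·sin P = 10.3·sin(17°) ≈ 3.011.
Since p ≥ r, exactly one triangle exists.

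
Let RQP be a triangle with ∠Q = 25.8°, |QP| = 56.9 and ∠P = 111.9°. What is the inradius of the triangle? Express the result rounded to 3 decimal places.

11.285

The third angle is ∠R = 180° − ∠Q − ∠P = 42.30°.
Law of sines: |PR| = |QP|·sin Q/sin R ≈ 36.797.
Law of sines: |RQ| = |QP|·sin P/sin R ≈ 78.444.
Area = ½·|QP|·|PR|·sin P ≈ 971.32.
Semiperimeter s = (56.9+36.797+78.444)/2 = 86.07.
Inradius = area/s = 971.32/86.07 ≈ 11.285.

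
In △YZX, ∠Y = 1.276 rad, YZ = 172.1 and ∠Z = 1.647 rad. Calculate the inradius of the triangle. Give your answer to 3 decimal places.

The third angle is ∠X = π − ∠Y − ∠Z = 0.219 rad.
Law of sines: ZX = YZ·sin Y/sin X ≈ 759.38.
Law of sines: XY = YZ·sin Z/sin X ≈ 791.31.
Area = ½·YZ·ZX·sin Z ≈ 65155.
Semiperimeter s = (759.38+791.31+172.1)/2 = 861.39.
Inradius = area/s = 65155/861.39 ≈ 75.639.

r ≈ 75.639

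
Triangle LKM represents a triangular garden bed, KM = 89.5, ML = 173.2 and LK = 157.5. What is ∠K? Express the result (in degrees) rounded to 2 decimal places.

∠K ≈ 84.26°

By the law of cosines, cos K = (LK² + KM² − ML²) / (2·LK·KM) ≈ 0.09996, so ∠K ≈ 84.26°.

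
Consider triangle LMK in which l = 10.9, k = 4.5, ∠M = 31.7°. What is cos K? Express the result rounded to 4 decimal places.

cos K ≈ 0.9484

By the law of cosines, m² = k² + l² − 2·k·l·cos M = 55.595, so m ≈ 7.4562.
Law of cosines again: cos K = (l² + m² − k²)/(2·l·m) ≈ 0.94838, so ∠K ≈ 18.49°.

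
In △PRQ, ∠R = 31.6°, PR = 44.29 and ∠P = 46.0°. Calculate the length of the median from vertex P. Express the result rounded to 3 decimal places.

The third angle is ∠Q = 180° − ∠P − ∠R = 102.40°.
Law of sines: RQ = PR·sin P/sin Q ≈ 32.621.
Law of sines: QP = PR·sin R/sin Q ≈ 23.762.
Median from P: ½√(2·QP² + 2·PR² − RQ²) ≈ 31.577.

m_P ≈ 31.577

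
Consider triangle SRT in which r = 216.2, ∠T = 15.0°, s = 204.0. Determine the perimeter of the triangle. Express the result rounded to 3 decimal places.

By the law of cosines, t² = s² + r² − 2·s·r·cos T = 3154.5, so t ≈ 56.165.
Semiperimeter p = (204+216.2+56.165)/2 = 238.18.
Perimeter = 204 + 216.2 + 56.165 = 476.37.

476.365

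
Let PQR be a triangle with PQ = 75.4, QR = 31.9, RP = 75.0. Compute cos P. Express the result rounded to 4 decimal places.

cos P ≈ 0.9100

By the law of cosines, cos P = (RP² + PQ² − QR²) / (2·RP·PQ) ≈ 0.91004, so ∠P ≈ 24.49°.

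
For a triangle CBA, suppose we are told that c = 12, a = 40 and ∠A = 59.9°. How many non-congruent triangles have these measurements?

1

c·sin A = 12·sin(59.9°) ≈ 10.38.
Since a ≥ c, exactly one triangle exists.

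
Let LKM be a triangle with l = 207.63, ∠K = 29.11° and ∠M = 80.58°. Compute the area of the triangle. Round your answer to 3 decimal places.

The third angle is ∠L = 180° − ∠K − ∠M = 70.31°.
Law of sines: k = l·sin K/sin L ≈ 107.28.
Law of sines: m = l·sin M/sin L ≈ 217.55.
Area = ½·l·k·sin M ≈ 10987.

area ≈ 10987.328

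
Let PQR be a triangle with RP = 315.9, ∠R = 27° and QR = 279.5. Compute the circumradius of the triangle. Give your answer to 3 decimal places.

By the law of cosines, PQ² = QR² + RP² − 2·QR·RP·cos R = 20572, so PQ ≈ 143.43.
Area = ½·QR·RP·sin R ≈ 20042.
Circumradius = PQ/(2 sin R) ≈ 157.96.

157.965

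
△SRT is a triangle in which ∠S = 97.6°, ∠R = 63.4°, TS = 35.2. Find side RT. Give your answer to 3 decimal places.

39.021

The third angle is ∠T = 180° − ∠S − ∠R = 19.00°.
Law of sines: RT = TS·sin S/sin R ≈ 39.021.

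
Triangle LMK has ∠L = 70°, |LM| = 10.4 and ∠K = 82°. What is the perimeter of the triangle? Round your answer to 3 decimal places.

25.199

The third angle is ∠M = 180° − ∠K − ∠L = 28.00°.
Law of sines: |MK| = |LM|·sin L/sin K ≈ 9.8688.
Law of sines: |KL| = |LM|·sin M/sin K ≈ 4.9305.
Semiperimeter s = (9.8688+4.9305+10.4)/2 = 12.6.
Perimeter = 9.8688 + 4.9305 + 10.4 = 25.199.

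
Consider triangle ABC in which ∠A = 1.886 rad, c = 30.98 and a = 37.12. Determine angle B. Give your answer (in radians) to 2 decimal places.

∠B ≈ 0.34 rad

Law of sines: sin C = c·sin A/a ≈ 0.79347.
Since a ≥ c, only the acute value applies: ∠C ≈ 0.916 rad.
Then ∠B = π − ∠A − ∠C ≈ 0.339 rad.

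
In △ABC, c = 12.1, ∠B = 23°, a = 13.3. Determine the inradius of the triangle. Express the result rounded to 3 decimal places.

By the law of cosines, b² = c² + a² − 2·c·a·cos B = 27.026, so b ≈ 5.1987.
Area = ½·c·a·sin B ≈ 31.44.
Semiperimeter s = (13.3+5.1987+12.1)/2 = 15.299.
Inradius = area/s = 31.44/15.299 ≈ 2.055.

2.055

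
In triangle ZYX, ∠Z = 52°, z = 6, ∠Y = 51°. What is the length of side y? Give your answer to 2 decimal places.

The third angle is ∠X = 180° − ∠Z − ∠Y = 77.00°.
Law of sines: y = z·sin Y/sin Z ≈ 5.9173.

5.92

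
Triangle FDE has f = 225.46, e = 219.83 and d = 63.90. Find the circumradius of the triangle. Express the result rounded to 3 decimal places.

R ≈ 112.908

By the law of cosines, cos F = (d² + e² − f²) / (2·d·e) ≈ 0.05610, so ∠F ≈ 86.78°.
Circumradius = f/(2 sin F) ≈ 112.91.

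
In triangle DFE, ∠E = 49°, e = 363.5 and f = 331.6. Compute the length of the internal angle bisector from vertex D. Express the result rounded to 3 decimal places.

t_D ≈ 250.549

Law of sines: sin F = f·sin E/e ≈ 0.68848.
Since e ≥ f, only the acute value applies: ∠F ≈ 43.51°.
Then ∠D = 180° − ∠E − ∠F ≈ 87.49°.
Law of sines gives d = e·sin D/sin E ≈ 481.18.
The bisector from D has length 2·f·e·cos(∠D/2)/(f+e) ≈ 250.55.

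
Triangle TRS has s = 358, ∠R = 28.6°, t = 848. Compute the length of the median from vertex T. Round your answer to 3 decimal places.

m_T ≈ 203.466

By the law of cosines, r² = s² + t² − 2·s·t·cos R = 3.1418e+05, so r ≈ 560.52.
Median from T: ½√(2·r² + 2·s² − t²) ≈ 203.47.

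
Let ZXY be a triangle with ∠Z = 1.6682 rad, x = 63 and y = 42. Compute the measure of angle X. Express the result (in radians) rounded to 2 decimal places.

0.92

By the law of cosines, z² = x² + y² − 2·x·y·cos Z = 6247.6, so z ≈ 79.042.
Law of cosines again: cos X = (y² + z² − x²)/(2·y·z) ≈ 0.60888, so ∠X ≈ 0.9162 rad.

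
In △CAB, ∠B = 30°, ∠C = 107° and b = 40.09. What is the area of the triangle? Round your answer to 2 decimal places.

area ≈ 1048.22

The third angle is ∠A = 180° − ∠B − ∠C = 43.00°.
Law of sines: c = b·sin C/sin B ≈ 76.677.
Law of sines: a = b·sin A/sin B ≈ 54.683.
Area = ½·b·c·sin A ≈ 1048.2.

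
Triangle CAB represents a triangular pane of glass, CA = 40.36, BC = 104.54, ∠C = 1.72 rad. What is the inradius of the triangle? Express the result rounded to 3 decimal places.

By the law of cosines, AB² = BC² + CA² − 2·BC·CA·cos C = 13812, so AB ≈ 117.52.
Area = ½·BC·CA·sin C ≈ 2086.2.
Semiperimeter s = (117.52+104.54+40.36)/2 = 131.21.
Inradius = area/s = 2086.2/131.21 ≈ 15.899.

15.899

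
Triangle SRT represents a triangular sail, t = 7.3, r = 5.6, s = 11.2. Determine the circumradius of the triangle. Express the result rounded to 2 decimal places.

By the law of cosines, cos S = (r² + t² − s²) / (2·r·t) ≈ -0.49890, so ∠S ≈ 119.93°.
Circumradius = s/(2 sin S) ≈ 6.4616.

6.46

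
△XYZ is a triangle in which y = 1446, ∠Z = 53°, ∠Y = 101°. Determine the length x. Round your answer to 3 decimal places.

The third angle is ∠X = 180° − ∠Y − ∠Z = 26.00°.
Law of sines: x = y·sin X/sin Y ≈ 645.75.

645.749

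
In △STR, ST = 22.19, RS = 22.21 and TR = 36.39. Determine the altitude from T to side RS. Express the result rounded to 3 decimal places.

20.840

Semiperimeter s = (36.39 + 22.21 + 22.19)/2 = 40.395.
Heron's formula: area = √(40.395·4.005·18.185·18.205) ≈ 231.43.
The altitude from T has length 2·area/RS ≈ 20.84.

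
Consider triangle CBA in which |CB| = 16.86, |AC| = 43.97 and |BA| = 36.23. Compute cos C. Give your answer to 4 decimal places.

By the law of cosines, cos C = (|AC|² + |CB|² − |BA|²) / (2·|AC|·|CB|) ≈ 0.61039, so ∠C ≈ 52.38°.

cos C ≈ 0.6104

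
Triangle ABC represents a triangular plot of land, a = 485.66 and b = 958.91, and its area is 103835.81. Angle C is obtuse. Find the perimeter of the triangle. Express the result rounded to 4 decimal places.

2854.9060

From area = ½·a·b·sin C, we get sin C = 2·area/(a·b) ≈ 0.44593.
Taking the obtuse solution, ∠C ≈ 2.679 rad.
Law of cosines then gives c ≈ 1410.3.
Perimeter = 485.66 + 958.91 + 1410.3 = 2854.9.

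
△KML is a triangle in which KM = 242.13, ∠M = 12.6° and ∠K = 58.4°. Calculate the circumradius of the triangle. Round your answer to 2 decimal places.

128.04

The third angle is ∠L = 180° − ∠K − ∠M = 109.00°.
Law of sines: ML = KM·sin K/sin L ≈ 218.11.
Law of sines: LK = KM·sin M/sin L ≈ 55.862.
Circumradius = KM/(2 sin L) ≈ 128.04.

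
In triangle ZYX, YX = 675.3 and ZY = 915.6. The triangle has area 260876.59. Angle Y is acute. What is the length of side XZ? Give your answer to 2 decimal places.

794.23

From area = ½·ZY·YX·sin Y, we get sin Y = 2·area/(ZY·YX) ≈ 0.84384.
Taking the acute solution, ∠Y ≈ 57.55°.
Law of cosines then gives XZ ≈ 794.23.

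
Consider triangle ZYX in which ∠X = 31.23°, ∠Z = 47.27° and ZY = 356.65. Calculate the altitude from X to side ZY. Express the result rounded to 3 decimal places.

The third angle is ∠Y = 180° − ∠X − ∠Z = 101.50°.
Law of sines: YX = ZY·sin Z/sin X ≈ 505.29.
Law of sines: XZ = ZY·sin Y/sin X ≈ 674.07.
Area = ½·ZY·YX·sin Y ≈ 88297.
The altitude from X has length 2·area/ZY ≈ 495.15.

h_X ≈ 495.147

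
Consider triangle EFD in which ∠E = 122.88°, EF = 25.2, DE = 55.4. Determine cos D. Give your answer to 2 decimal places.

cos D ≈ 0.96

By the law of cosines, FD² = DE² + EF² − 2·DE·EF·cos E = 5220, so FD ≈ 72.25.
Law of cosines again: cos D = (FD² + DE² − EF²)/(2·FD·DE) ≈ 0.95614, so ∠D ≈ 17.03°.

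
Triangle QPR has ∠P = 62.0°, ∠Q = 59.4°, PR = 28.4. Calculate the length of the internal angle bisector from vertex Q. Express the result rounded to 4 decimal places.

The third angle is ∠R = 180° − ∠Q − ∠P = 58.60°.
Law of sines: RQ = PR·sin P/sin Q ≈ 29.133.
Law of sines: QP = PR·sin R/sin Q ≈ 28.163.
The bisector from Q has length 2·RQ·QP·cos(∠Q/2)/(RQ+QP) ≈ 24.877.

t_Q ≈ 24.8772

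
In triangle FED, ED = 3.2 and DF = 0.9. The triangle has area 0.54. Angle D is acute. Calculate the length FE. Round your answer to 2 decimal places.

From area = ½·ED·DF·sin D, we get sin D = 2·area/(ED·DF) ≈ 0.37500.
Taking the acute solution, ∠D ≈ 22.02°.
Law of cosines then gives FE ≈ 2.3896.

2.39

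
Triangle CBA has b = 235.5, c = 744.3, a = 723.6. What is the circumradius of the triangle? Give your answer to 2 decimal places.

R ≈ 373.16

By the law of cosines, cos C = (b² + a² − c²) / (2·b·a) ≈ 0.07357, so ∠C ≈ 85.78°.
Circumradius = c/(2 sin C) ≈ 373.16.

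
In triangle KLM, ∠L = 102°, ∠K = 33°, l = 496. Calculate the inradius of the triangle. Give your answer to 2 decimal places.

r ≈ 85.66

The third angle is ∠M = 180° − ∠K − ∠L = 45.00°.
Law of sines: k = l·sin K/sin L ≈ 276.18.
Law of sines: m = l·sin M/sin L ≈ 358.56.
Area = ½·l·k·sin M ≈ 48431.
Semiperimeter s = (276.18+496+358.56)/2 = 565.37.
Inradius = area/s = 48431/565.37 ≈ 85.663.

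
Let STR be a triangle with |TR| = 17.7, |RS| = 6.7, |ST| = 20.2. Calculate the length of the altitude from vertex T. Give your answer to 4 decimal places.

h_T ≈ 17.3045

Semiperimeter s = (17.7 + 6.7 + 20.2)/2 = 22.3.
Heron's formula: area = √(22.3·4.6·15.6·2.1) ≈ 57.97.
The altitude from T has length 2·area/|RS| ≈ 17.304.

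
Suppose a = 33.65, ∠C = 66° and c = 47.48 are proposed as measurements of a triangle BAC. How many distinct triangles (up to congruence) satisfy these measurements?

a·sin C = 33.65·sin(66°) ≈ 30.74.
Since c ≥ a, exactly one triangle exists.

1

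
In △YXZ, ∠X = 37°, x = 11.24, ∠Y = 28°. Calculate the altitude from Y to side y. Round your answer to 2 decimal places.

The third angle is ∠Z = 180° − ∠Y − ∠X = 115.00°.
Law of sines: y = x·sin Y/sin X ≈ 8.7682.
Law of sines: z = x·sin Z/sin X ≈ 16.927.
Area = ½·x·y·sin Z ≈ 44.661.
The altitude from Y has length 2·area/y ≈ 10.187.

h_Y ≈ 10.19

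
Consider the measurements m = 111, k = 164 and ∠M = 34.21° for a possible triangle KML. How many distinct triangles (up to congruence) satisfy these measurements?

k·sin M = 164·sin(34.21°) ≈ 92.21.
Since k sin M < m < k (92.21 < 111 < 164), two triangles exist.

2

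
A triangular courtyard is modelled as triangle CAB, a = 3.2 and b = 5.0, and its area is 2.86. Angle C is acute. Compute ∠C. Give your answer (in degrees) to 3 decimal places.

∠C ≈ 20.947°

From area = ½·a·b·sin C, we get sin C = 2·area/(a·b) ≈ 0.35750.
Taking the acute solution, ∠C ≈ 20.95°.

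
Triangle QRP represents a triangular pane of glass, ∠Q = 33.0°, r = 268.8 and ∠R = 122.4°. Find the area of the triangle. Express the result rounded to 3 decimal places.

The third angle is ∠P = 180° − ∠Q − ∠R = 24.60°.
Law of sines: q = r·sin Q/sin R ≈ 173.39.
Law of sines: p = r·sin P/sin R ≈ 132.53.
Area = ½·r·q·sin P ≈ 9700.9.

area ≈ 9700.911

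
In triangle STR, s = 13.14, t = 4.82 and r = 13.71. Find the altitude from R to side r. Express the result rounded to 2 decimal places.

Semiperimeter p = (13.14 + 4.82 + 13.71)/2 = 15.835.
Heron's formula: area = √(15.835·2.695·11.015·2.125) ≈ 31.605.
The altitude from R has length 2·area/r ≈ 4.6105.

4.61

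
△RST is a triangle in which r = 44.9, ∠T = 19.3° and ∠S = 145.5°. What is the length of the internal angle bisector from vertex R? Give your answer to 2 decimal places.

The third angle is ∠R = 180° − ∠S − ∠T = 15.20°.
Law of sines: s = r·sin S/sin R ≈ 96.997.
Law of sines: t = r·sin T/sin R ≈ 56.601.
The bisector from R has length 2·s·t·cos(∠R/2)/(s+t) ≈ 70.859.

t_R ≈ 70.86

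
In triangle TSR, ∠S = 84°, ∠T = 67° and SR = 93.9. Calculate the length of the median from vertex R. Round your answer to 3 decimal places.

m_R ≈ 94.569

The third angle is ∠R = 180° − ∠T − ∠S = 29.00°.
Law of sines: RT = SR·sin S/sin T ≈ 101.45.
Law of sines: TS = SR·sin R/sin T ≈ 49.455.
Median from R: ½√(2·SR² + 2·RT² − TS²) ≈ 94.569.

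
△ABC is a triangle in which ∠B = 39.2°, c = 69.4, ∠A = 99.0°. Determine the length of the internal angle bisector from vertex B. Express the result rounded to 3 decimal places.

t_B ≈ 78.072

The third angle is ∠C = 180° − ∠A − ∠B = 41.80°.
Law of sines: a = c·sin A/sin C ≈ 102.84.
Law of sines: b = c·sin B/sin C ≈ 65.807.
The bisector from B has length 2·c·a·cos(∠B/2)/(c+a) ≈ 78.072.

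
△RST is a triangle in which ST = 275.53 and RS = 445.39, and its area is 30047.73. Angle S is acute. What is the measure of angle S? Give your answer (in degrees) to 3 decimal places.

∠S ≈ 29.321°

From area = ½·RS·ST·sin S, we get sin S = 2·area/(RS·ST) ≈ 0.48970.
Taking the acute solution, ∠S ≈ 29.32°.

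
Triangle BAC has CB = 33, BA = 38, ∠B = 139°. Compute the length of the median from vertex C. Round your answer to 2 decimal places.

m_C ≈ 48.95

By the law of cosines, AC² = CB² + BA² − 2·CB·BA·cos B = 4425.8, so AC ≈ 66.527.
Median from C: ½√(2·AC² + 2·CB² − BA²) ≈ 48.953.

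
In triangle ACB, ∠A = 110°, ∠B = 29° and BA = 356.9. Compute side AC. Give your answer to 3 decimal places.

263.739

The third angle is ∠C = 180° − ∠B − ∠A = 41.00°.
Law of sines: AC = BA·sin B/sin C ≈ 263.74.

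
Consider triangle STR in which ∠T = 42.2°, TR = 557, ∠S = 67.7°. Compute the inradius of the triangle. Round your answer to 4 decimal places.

The third angle is ∠R = 180° − ∠S − ∠T = 70.10°.
Law of sines: RS = TR·sin T/sin S ≈ 404.39.
Law of sines: ST = TR·sin R/sin S ≈ 566.08.
Area = ½·TR·RS·sin R ≈ 1.059e+05.
Semiperimeter s = (557+404.39+566.08)/2 = 763.74.
Inradius = area/s = 1.059e+05/763.74 ≈ 138.66.

r ≈ 138.6586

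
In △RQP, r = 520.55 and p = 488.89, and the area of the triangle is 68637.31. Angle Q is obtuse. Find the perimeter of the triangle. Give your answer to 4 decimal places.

1978.2396

From area = ½·p·r·sin Q, we get sin Q = 2·area/(p·r) ≈ 0.53941.
Taking the obtuse solution, ∠Q ≈ 147.36°.
Law of cosines then gives q ≈ 968.8.
Perimeter = 520.55 + 968.8 + 488.89 = 1978.2.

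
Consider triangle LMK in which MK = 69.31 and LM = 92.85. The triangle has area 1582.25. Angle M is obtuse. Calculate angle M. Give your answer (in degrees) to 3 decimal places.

From area = ½·LM·MK·sin M, we get sin M = 2·area/(LM·MK) ≈ 0.49173.
Taking the obtuse solution, ∠M ≈ 150.55°.

150.546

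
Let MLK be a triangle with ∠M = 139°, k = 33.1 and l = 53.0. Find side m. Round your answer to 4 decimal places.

By the law of cosines, m² = l² + k² − 2·l·k·cos M = 6552.6, so m ≈ 80.948.

80.9480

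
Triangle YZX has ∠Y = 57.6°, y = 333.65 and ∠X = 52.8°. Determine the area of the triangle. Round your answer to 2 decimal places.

The third angle is ∠Z = 180° − ∠X − ∠Y = 69.60°.
Law of sines: z = y·sin Z/sin Y ≈ 370.38.
Law of sines: x = y·sin X/sin Y ≈ 314.76.
Area = ½·y·z·sin X ≈ 49217.

49216.81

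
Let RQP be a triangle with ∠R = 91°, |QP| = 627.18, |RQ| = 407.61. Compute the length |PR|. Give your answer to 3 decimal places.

Law of sines: sin P = |RQ|·sin R/|QP| ≈ 0.64981.
Since |QP| ≥ |RQ|, only the acute value applies: ∠P ≈ 40.53°.
Then ∠Q = 180° − ∠R − ∠P ≈ 48.47°.
Law of sines gives |PR| = |QP|·sin Q/sin R ≈ 469.6.

469.604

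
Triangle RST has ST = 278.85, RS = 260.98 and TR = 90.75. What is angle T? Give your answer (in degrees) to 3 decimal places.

69.309

By the law of cosines, cos T = (ST² + TR² − RS²) / (2·ST·TR) ≈ 0.35333, so ∠T ≈ 69.31°.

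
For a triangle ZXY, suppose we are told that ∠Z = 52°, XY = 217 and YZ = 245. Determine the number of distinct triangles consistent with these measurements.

YZ·sin Z = 245·sin(52°) ≈ 193.1.
Since YZ sin Z < XY < YZ (193.1 < 217 < 245), two triangles exist.

2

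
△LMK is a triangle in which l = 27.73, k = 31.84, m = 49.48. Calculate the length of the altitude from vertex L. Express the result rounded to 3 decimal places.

29.492

Semiperimeter s = (27.73 + 49.48 + 31.84)/2 = 54.525.
Heron's formula: area = √(54.525·26.795·5.045·22.685) ≈ 408.91.
The altitude from L has length 2·area/l ≈ 29.492.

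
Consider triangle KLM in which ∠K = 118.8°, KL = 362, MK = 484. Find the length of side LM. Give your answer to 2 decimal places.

730.83

By the law of cosines, LM² = MK² + KL² − 2·MK·KL·cos K = 5.3411e+05, so LM ≈ 730.83.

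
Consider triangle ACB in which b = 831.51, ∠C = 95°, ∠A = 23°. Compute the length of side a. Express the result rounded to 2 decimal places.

The third angle is ∠B = 180° − ∠A − ∠C = 62.00°.
Law of sines: a = b·sin A/sin B ≈ 367.97.

367.97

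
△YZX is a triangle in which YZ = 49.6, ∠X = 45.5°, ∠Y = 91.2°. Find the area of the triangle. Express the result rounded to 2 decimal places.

The third angle is ∠Z = 180° − ∠X − ∠Y = 43.30°.
Law of sines: ZX = YZ·sin Y/sin X ≈ 69.526.
Law of sines: XY = YZ·sin Z/sin X ≈ 47.692.
Area = ½·YZ·ZX·sin Z ≈ 1182.5.

area ≈ 1182.51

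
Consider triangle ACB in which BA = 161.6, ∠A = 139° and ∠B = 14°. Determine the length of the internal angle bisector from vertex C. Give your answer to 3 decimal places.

The third angle is ∠C = 180° − ∠B − ∠A = 27.00°.
Law of sines: CB = BA·sin A/sin C ≈ 233.53.
Law of sines: AC = BA·sin B/sin C ≈ 86.113.
The bisector from C has length 2·AC·CB·cos(∠C/2)/(AC+CB) ≈ 122.35.

122.351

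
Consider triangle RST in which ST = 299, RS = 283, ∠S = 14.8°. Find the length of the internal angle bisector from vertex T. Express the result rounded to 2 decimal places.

By the law of cosines, TR² = RS² + ST² − 2·RS·ST·cos S = 5870.6, so TR ≈ 76.62.
Law of cosines again: cos T = (ST² + TR² − RS²)/(2·ST·TR) ≈ 0.33136, so ∠T ≈ 70.65°.
The bisector from T has length 2·ST·TR·cos(∠T/2)/(ST+TR) ≈ 99.524.

t_T ≈ 99.52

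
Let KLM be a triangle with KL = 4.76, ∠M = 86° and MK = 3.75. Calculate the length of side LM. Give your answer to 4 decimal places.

3.2050

Law of sines: sin L = MK·sin M/KL ≈ 0.78590.
Since KL ≥ MK, only the acute value applies: ∠L ≈ 51.80°.
Then ∠K = 180° − ∠M − ∠L ≈ 42.20°.
Law of sines gives LM = KL·sin K/sin M ≈ 3.205.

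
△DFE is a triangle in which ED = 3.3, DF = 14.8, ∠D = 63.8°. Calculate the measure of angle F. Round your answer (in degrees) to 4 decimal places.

By the law of cosines, FE² = ED² + DF² − 2·ED·DF·cos D = 186.8, so FE ≈ 13.668.
Law of cosines again: cos F = (DF² + FE² − ED²)/(2·DF·FE) ≈ 0.97625, so ∠F ≈ 12.51°.

∠F ≈ 12.5118°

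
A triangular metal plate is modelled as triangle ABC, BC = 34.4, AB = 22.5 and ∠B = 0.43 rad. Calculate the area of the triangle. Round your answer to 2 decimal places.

Area = ½·AB·BC·sin B ≈ 161.33.

161.33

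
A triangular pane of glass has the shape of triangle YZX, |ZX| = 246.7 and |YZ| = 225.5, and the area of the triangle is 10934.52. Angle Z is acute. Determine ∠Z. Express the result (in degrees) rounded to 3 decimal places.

From area = ½·|YZ|·|ZX|·sin Z, we get sin Z = 2·area/(|YZ|·|ZX|) ≈ 0.39311.
Taking the acute solution, ∠Z ≈ 23.15°.

∠Z ≈ 23.148°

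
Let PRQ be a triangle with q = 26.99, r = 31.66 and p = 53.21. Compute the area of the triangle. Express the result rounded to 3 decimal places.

area ≈ 326.882

Semiperimeter s = (53.21 + 31.66 + 26.99)/2 = 55.93.
Heron's formula: area = √(55.93·2.72·24.27·28.94) ≈ 326.88.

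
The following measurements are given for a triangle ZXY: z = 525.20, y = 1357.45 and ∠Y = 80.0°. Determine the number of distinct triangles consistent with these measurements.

1

z·sin Y = 525.20·sin(80.0°) ≈ 517.2.
Since y ≥ z, exactly one triangle exists.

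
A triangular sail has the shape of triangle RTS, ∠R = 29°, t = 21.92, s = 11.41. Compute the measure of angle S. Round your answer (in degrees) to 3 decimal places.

By the law of cosines, r² = t² + s² − 2·t·s·cos R = 173.18, so r ≈ 13.16.
Law of cosines again: cos S = (r² + t² − s²)/(2·r·t) ≈ 0.90736, so ∠S ≈ 24.86°.

∠S ≈ 24.857°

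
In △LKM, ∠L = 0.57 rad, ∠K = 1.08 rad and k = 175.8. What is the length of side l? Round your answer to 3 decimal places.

The third angle is ∠M = π − ∠L − ∠K = 1.492 rad.
Law of sines: l = k·sin L/sin K ≈ 107.56.

107.564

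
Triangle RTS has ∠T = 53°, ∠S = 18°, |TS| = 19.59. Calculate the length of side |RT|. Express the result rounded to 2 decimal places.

6.40

The third angle is ∠R = 180° − ∠T − ∠S = 109.00°.
Law of sines: |RT| = |TS|·sin S/sin R ≈ 6.4025.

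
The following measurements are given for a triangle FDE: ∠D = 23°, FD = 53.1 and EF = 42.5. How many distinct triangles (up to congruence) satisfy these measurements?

2

FD·sin D = 53.1·sin(23°) ≈ 20.75.
Since FD sin D < EF < FD (20.75 < 42.5 < 53.1), two triangles exist.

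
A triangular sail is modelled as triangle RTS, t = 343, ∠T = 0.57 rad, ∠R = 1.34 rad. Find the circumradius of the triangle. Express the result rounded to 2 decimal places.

317.81

The third angle is ∠S = π − ∠R − ∠T = 1.232 rad.
Law of sines: r = t·sin R/sin T ≈ 618.76.
Law of sines: s = t·sin S/sin T ≈ 599.4.
Circumradius = t/(2 sin T) ≈ 317.81.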